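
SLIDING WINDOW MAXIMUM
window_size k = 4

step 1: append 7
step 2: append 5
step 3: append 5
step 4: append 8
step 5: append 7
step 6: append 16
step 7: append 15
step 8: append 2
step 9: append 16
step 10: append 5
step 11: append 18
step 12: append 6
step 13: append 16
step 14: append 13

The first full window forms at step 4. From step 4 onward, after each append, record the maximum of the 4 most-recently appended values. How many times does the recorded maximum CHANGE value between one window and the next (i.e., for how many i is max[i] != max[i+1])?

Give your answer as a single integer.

Answer: 2

Derivation:
step 1: append 7 -> window=[7] (not full yet)
step 2: append 5 -> window=[7, 5] (not full yet)
step 3: append 5 -> window=[7, 5, 5] (not full yet)
step 4: append 8 -> window=[7, 5, 5, 8] -> max=8
step 5: append 7 -> window=[5, 5, 8, 7] -> max=8
step 6: append 16 -> window=[5, 8, 7, 16] -> max=16
step 7: append 15 -> window=[8, 7, 16, 15] -> max=16
step 8: append 2 -> window=[7, 16, 15, 2] -> max=16
step 9: append 16 -> window=[16, 15, 2, 16] -> max=16
step 10: append 5 -> window=[15, 2, 16, 5] -> max=16
step 11: append 18 -> window=[2, 16, 5, 18] -> max=18
step 12: append 6 -> window=[16, 5, 18, 6] -> max=18
step 13: append 16 -> window=[5, 18, 6, 16] -> max=18
step 14: append 13 -> window=[18, 6, 16, 13] -> max=18
Recorded maximums: 8 8 16 16 16 16 16 18 18 18 18
Changes between consecutive maximums: 2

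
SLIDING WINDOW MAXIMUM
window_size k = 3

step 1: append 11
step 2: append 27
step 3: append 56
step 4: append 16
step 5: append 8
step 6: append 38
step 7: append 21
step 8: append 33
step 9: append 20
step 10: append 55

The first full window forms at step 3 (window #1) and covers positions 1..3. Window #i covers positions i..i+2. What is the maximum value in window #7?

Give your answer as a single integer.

Answer: 33

Derivation:
step 1: append 11 -> window=[11] (not full yet)
step 2: append 27 -> window=[11, 27] (not full yet)
step 3: append 56 -> window=[11, 27, 56] -> max=56
step 4: append 16 -> window=[27, 56, 16] -> max=56
step 5: append 8 -> window=[56, 16, 8] -> max=56
step 6: append 38 -> window=[16, 8, 38] -> max=38
step 7: append 21 -> window=[8, 38, 21] -> max=38
step 8: append 33 -> window=[38, 21, 33] -> max=38
step 9: append 20 -> window=[21, 33, 20] -> max=33
Window #7 max = 33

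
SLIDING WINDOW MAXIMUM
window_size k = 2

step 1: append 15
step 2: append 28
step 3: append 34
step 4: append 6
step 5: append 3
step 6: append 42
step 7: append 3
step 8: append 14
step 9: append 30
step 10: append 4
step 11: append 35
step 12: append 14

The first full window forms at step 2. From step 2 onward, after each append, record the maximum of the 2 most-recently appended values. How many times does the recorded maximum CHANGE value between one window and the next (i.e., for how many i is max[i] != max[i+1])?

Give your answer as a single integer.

Answer: 6

Derivation:
step 1: append 15 -> window=[15] (not full yet)
step 2: append 28 -> window=[15, 28] -> max=28
step 3: append 34 -> window=[28, 34] -> max=34
step 4: append 6 -> window=[34, 6] -> max=34
step 5: append 3 -> window=[6, 3] -> max=6
step 6: append 42 -> window=[3, 42] -> max=42
step 7: append 3 -> window=[42, 3] -> max=42
step 8: append 14 -> window=[3, 14] -> max=14
step 9: append 30 -> window=[14, 30] -> max=30
step 10: append 4 -> window=[30, 4] -> max=30
step 11: append 35 -> window=[4, 35] -> max=35
step 12: append 14 -> window=[35, 14] -> max=35
Recorded maximums: 28 34 34 6 42 42 14 30 30 35 35
Changes between consecutive maximums: 6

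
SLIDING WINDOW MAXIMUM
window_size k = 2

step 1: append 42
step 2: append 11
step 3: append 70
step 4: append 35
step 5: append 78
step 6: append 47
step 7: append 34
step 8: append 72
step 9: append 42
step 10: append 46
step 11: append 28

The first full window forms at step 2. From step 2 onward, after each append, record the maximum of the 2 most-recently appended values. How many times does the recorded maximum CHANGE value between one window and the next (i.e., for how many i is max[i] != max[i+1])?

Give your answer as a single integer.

step 1: append 42 -> window=[42] (not full yet)
step 2: append 11 -> window=[42, 11] -> max=42
step 3: append 70 -> window=[11, 70] -> max=70
step 4: append 35 -> window=[70, 35] -> max=70
step 5: append 78 -> window=[35, 78] -> max=78
step 6: append 47 -> window=[78, 47] -> max=78
step 7: append 34 -> window=[47, 34] -> max=47
step 8: append 72 -> window=[34, 72] -> max=72
step 9: append 42 -> window=[72, 42] -> max=72
step 10: append 46 -> window=[42, 46] -> max=46
step 11: append 28 -> window=[46, 28] -> max=46
Recorded maximums: 42 70 70 78 78 47 72 72 46 46
Changes between consecutive maximums: 5

Answer: 5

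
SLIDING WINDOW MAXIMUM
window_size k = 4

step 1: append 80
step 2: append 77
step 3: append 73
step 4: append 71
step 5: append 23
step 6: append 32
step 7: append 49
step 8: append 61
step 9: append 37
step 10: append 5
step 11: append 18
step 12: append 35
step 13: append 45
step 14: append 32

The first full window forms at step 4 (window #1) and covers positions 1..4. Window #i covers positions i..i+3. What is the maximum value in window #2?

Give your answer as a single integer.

Answer: 77

Derivation:
step 1: append 80 -> window=[80] (not full yet)
step 2: append 77 -> window=[80, 77] (not full yet)
step 3: append 73 -> window=[80, 77, 73] (not full yet)
step 4: append 71 -> window=[80, 77, 73, 71] -> max=80
step 5: append 23 -> window=[77, 73, 71, 23] -> max=77
Window #2 max = 77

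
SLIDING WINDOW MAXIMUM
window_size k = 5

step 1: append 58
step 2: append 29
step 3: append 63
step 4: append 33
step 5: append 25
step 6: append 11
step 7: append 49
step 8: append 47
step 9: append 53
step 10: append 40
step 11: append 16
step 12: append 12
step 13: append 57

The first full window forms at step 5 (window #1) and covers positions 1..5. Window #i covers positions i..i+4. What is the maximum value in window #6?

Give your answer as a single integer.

Answer: 53

Derivation:
step 1: append 58 -> window=[58] (not full yet)
step 2: append 29 -> window=[58, 29] (not full yet)
step 3: append 63 -> window=[58, 29, 63] (not full yet)
step 4: append 33 -> window=[58, 29, 63, 33] (not full yet)
step 5: append 25 -> window=[58, 29, 63, 33, 25] -> max=63
step 6: append 11 -> window=[29, 63, 33, 25, 11] -> max=63
step 7: append 49 -> window=[63, 33, 25, 11, 49] -> max=63
step 8: append 47 -> window=[33, 25, 11, 49, 47] -> max=49
step 9: append 53 -> window=[25, 11, 49, 47, 53] -> max=53
step 10: append 40 -> window=[11, 49, 47, 53, 40] -> max=53
Window #6 max = 53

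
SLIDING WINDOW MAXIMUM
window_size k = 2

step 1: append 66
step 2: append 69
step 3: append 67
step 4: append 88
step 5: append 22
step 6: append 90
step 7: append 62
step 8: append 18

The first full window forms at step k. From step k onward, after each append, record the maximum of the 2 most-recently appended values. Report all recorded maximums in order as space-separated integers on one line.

Answer: 69 69 88 88 90 90 62

Derivation:
step 1: append 66 -> window=[66] (not full yet)
step 2: append 69 -> window=[66, 69] -> max=69
step 3: append 67 -> window=[69, 67] -> max=69
step 4: append 88 -> window=[67, 88] -> max=88
step 5: append 22 -> window=[88, 22] -> max=88
step 6: append 90 -> window=[22, 90] -> max=90
step 7: append 62 -> window=[90, 62] -> max=90
step 8: append 18 -> window=[62, 18] -> max=62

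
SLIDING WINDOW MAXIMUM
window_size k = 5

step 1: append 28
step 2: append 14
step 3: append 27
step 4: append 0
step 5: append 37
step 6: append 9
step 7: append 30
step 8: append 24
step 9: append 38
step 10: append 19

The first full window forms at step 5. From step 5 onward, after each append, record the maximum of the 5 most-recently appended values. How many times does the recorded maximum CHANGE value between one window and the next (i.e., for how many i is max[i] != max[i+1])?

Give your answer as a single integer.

step 1: append 28 -> window=[28] (not full yet)
step 2: append 14 -> window=[28, 14] (not full yet)
step 3: append 27 -> window=[28, 14, 27] (not full yet)
step 4: append 0 -> window=[28, 14, 27, 0] (not full yet)
step 5: append 37 -> window=[28, 14, 27, 0, 37] -> max=37
step 6: append 9 -> window=[14, 27, 0, 37, 9] -> max=37
step 7: append 30 -> window=[27, 0, 37, 9, 30] -> max=37
step 8: append 24 -> window=[0, 37, 9, 30, 24] -> max=37
step 9: append 38 -> window=[37, 9, 30, 24, 38] -> max=38
step 10: append 19 -> window=[9, 30, 24, 38, 19] -> max=38
Recorded maximums: 37 37 37 37 38 38
Changes between consecutive maximums: 1

Answer: 1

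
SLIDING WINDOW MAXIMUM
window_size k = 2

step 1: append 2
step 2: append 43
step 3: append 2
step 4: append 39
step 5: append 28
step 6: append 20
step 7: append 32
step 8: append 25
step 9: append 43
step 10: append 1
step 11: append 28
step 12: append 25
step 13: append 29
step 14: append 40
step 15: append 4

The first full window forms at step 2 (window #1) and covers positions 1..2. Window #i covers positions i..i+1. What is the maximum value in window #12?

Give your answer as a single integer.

step 1: append 2 -> window=[2] (not full yet)
step 2: append 43 -> window=[2, 43] -> max=43
step 3: append 2 -> window=[43, 2] -> max=43
step 4: append 39 -> window=[2, 39] -> max=39
step 5: append 28 -> window=[39, 28] -> max=39
step 6: append 20 -> window=[28, 20] -> max=28
step 7: append 32 -> window=[20, 32] -> max=32
step 8: append 25 -> window=[32, 25] -> max=32
step 9: append 43 -> window=[25, 43] -> max=43
step 10: append 1 -> window=[43, 1] -> max=43
step 11: append 28 -> window=[1, 28] -> max=28
step 12: append 25 -> window=[28, 25] -> max=28
step 13: append 29 -> window=[25, 29] -> max=29
Window #12 max = 29

Answer: 29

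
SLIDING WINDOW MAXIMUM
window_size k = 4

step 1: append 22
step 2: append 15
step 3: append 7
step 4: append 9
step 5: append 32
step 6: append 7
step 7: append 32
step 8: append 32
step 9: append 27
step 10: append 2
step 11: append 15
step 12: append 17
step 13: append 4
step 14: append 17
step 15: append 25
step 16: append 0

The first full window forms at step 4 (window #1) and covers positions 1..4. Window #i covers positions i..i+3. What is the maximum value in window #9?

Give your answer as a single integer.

step 1: append 22 -> window=[22] (not full yet)
step 2: append 15 -> window=[22, 15] (not full yet)
step 3: append 7 -> window=[22, 15, 7] (not full yet)
step 4: append 9 -> window=[22, 15, 7, 9] -> max=22
step 5: append 32 -> window=[15, 7, 9, 32] -> max=32
step 6: append 7 -> window=[7, 9, 32, 7] -> max=32
step 7: append 32 -> window=[9, 32, 7, 32] -> max=32
step 8: append 32 -> window=[32, 7, 32, 32] -> max=32
step 9: append 27 -> window=[7, 32, 32, 27] -> max=32
step 10: append 2 -> window=[32, 32, 27, 2] -> max=32
step 11: append 15 -> window=[32, 27, 2, 15] -> max=32
step 12: append 17 -> window=[27, 2, 15, 17] -> max=27
Window #9 max = 27

Answer: 27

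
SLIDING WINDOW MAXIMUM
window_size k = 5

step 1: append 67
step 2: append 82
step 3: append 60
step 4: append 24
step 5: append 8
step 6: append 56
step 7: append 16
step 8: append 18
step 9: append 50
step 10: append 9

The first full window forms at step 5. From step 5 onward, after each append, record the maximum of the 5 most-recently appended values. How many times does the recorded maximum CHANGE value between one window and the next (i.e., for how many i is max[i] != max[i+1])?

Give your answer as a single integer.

step 1: append 67 -> window=[67] (not full yet)
step 2: append 82 -> window=[67, 82] (not full yet)
step 3: append 60 -> window=[67, 82, 60] (not full yet)
step 4: append 24 -> window=[67, 82, 60, 24] (not full yet)
step 5: append 8 -> window=[67, 82, 60, 24, 8] -> max=82
step 6: append 56 -> window=[82, 60, 24, 8, 56] -> max=82
step 7: append 16 -> window=[60, 24, 8, 56, 16] -> max=60
step 8: append 18 -> window=[24, 8, 56, 16, 18] -> max=56
step 9: append 50 -> window=[8, 56, 16, 18, 50] -> max=56
step 10: append 9 -> window=[56, 16, 18, 50, 9] -> max=56
Recorded maximums: 82 82 60 56 56 56
Changes between consecutive maximums: 2

Answer: 2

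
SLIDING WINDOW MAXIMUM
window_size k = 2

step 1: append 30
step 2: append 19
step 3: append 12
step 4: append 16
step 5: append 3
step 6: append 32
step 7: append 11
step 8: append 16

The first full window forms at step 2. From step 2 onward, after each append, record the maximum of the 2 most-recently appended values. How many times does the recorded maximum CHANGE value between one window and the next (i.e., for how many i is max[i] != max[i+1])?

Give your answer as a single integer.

step 1: append 30 -> window=[30] (not full yet)
step 2: append 19 -> window=[30, 19] -> max=30
step 3: append 12 -> window=[19, 12] -> max=19
step 4: append 16 -> window=[12, 16] -> max=16
step 5: append 3 -> window=[16, 3] -> max=16
step 6: append 32 -> window=[3, 32] -> max=32
step 7: append 11 -> window=[32, 11] -> max=32
step 8: append 16 -> window=[11, 16] -> max=16
Recorded maximums: 30 19 16 16 32 32 16
Changes between consecutive maximums: 4

Answer: 4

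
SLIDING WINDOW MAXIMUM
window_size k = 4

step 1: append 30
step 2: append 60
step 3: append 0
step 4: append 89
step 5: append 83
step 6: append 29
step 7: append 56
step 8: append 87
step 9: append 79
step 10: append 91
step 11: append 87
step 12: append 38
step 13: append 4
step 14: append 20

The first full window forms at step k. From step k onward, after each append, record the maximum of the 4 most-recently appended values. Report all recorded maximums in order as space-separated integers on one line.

step 1: append 30 -> window=[30] (not full yet)
step 2: append 60 -> window=[30, 60] (not full yet)
step 3: append 0 -> window=[30, 60, 0] (not full yet)
step 4: append 89 -> window=[30, 60, 0, 89] -> max=89
step 5: append 83 -> window=[60, 0, 89, 83] -> max=89
step 6: append 29 -> window=[0, 89, 83, 29] -> max=89
step 7: append 56 -> window=[89, 83, 29, 56] -> max=89
step 8: append 87 -> window=[83, 29, 56, 87] -> max=87
step 9: append 79 -> window=[29, 56, 87, 79] -> max=87
step 10: append 91 -> window=[56, 87, 79, 91] -> max=91
step 11: append 87 -> window=[87, 79, 91, 87] -> max=91
step 12: append 38 -> window=[79, 91, 87, 38] -> max=91
step 13: append 4 -> window=[91, 87, 38, 4] -> max=91
step 14: append 20 -> window=[87, 38, 4, 20] -> max=87

Answer: 89 89 89 89 87 87 91 91 91 91 87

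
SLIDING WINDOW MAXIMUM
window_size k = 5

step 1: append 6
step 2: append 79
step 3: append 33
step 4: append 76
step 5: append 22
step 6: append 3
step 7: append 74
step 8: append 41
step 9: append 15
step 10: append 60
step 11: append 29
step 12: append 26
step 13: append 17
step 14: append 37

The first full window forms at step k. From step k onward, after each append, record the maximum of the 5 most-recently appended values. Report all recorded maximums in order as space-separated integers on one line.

Answer: 79 79 76 76 74 74 74 60 60 60

Derivation:
step 1: append 6 -> window=[6] (not full yet)
step 2: append 79 -> window=[6, 79] (not full yet)
step 3: append 33 -> window=[6, 79, 33] (not full yet)
step 4: append 76 -> window=[6, 79, 33, 76] (not full yet)
step 5: append 22 -> window=[6, 79, 33, 76, 22] -> max=79
step 6: append 3 -> window=[79, 33, 76, 22, 3] -> max=79
step 7: append 74 -> window=[33, 76, 22, 3, 74] -> max=76
step 8: append 41 -> window=[76, 22, 3, 74, 41] -> max=76
step 9: append 15 -> window=[22, 3, 74, 41, 15] -> max=74
step 10: append 60 -> window=[3, 74, 41, 15, 60] -> max=74
step 11: append 29 -> window=[74, 41, 15, 60, 29] -> max=74
step 12: append 26 -> window=[41, 15, 60, 29, 26] -> max=60
step 13: append 17 -> window=[15, 60, 29, 26, 17] -> max=60
step 14: append 37 -> window=[60, 29, 26, 17, 37] -> max=60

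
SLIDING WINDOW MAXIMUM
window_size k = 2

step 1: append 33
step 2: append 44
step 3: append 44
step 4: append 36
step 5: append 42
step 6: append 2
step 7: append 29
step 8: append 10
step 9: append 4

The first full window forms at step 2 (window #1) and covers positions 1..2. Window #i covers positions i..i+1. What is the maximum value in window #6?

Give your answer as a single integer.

Answer: 29

Derivation:
step 1: append 33 -> window=[33] (not full yet)
step 2: append 44 -> window=[33, 44] -> max=44
step 3: append 44 -> window=[44, 44] -> max=44
step 4: append 36 -> window=[44, 36] -> max=44
step 5: append 42 -> window=[36, 42] -> max=42
step 6: append 2 -> window=[42, 2] -> max=42
step 7: append 29 -> window=[2, 29] -> max=29
Window #6 max = 29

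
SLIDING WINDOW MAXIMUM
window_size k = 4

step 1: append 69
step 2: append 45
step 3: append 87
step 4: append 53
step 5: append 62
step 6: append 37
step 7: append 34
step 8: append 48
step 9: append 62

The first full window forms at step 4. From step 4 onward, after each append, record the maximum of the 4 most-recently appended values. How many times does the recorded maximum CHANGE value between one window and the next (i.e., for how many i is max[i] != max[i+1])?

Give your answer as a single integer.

Answer: 1

Derivation:
step 1: append 69 -> window=[69] (not full yet)
step 2: append 45 -> window=[69, 45] (not full yet)
step 3: append 87 -> window=[69, 45, 87] (not full yet)
step 4: append 53 -> window=[69, 45, 87, 53] -> max=87
step 5: append 62 -> window=[45, 87, 53, 62] -> max=87
step 6: append 37 -> window=[87, 53, 62, 37] -> max=87
step 7: append 34 -> window=[53, 62, 37, 34] -> max=62
step 8: append 48 -> window=[62, 37, 34, 48] -> max=62
step 9: append 62 -> window=[37, 34, 48, 62] -> max=62
Recorded maximums: 87 87 87 62 62 62
Changes between consecutive maximums: 1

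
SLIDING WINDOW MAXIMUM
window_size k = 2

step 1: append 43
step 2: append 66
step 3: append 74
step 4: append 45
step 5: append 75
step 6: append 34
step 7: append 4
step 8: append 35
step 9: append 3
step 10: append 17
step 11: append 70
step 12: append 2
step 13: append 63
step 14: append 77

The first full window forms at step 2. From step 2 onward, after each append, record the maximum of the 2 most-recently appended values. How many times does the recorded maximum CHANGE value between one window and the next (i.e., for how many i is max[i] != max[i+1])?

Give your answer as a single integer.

step 1: append 43 -> window=[43] (not full yet)
step 2: append 66 -> window=[43, 66] -> max=66
step 3: append 74 -> window=[66, 74] -> max=74
step 4: append 45 -> window=[74, 45] -> max=74
step 5: append 75 -> window=[45, 75] -> max=75
step 6: append 34 -> window=[75, 34] -> max=75
step 7: append 4 -> window=[34, 4] -> max=34
step 8: append 35 -> window=[4, 35] -> max=35
step 9: append 3 -> window=[35, 3] -> max=35
step 10: append 17 -> window=[3, 17] -> max=17
step 11: append 70 -> window=[17, 70] -> max=70
step 12: append 2 -> window=[70, 2] -> max=70
step 13: append 63 -> window=[2, 63] -> max=63
step 14: append 77 -> window=[63, 77] -> max=77
Recorded maximums: 66 74 74 75 75 34 35 35 17 70 70 63 77
Changes between consecutive maximums: 8

Answer: 8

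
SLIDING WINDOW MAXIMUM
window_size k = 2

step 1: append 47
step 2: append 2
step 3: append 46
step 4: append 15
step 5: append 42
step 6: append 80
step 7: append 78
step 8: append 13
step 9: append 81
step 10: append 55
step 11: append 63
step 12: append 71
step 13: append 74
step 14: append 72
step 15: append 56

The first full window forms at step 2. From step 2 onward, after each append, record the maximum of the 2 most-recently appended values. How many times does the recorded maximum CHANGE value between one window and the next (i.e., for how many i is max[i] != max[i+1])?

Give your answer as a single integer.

step 1: append 47 -> window=[47] (not full yet)
step 2: append 2 -> window=[47, 2] -> max=47
step 3: append 46 -> window=[2, 46] -> max=46
step 4: append 15 -> window=[46, 15] -> max=46
step 5: append 42 -> window=[15, 42] -> max=42
step 6: append 80 -> window=[42, 80] -> max=80
step 7: append 78 -> window=[80, 78] -> max=80
step 8: append 13 -> window=[78, 13] -> max=78
step 9: append 81 -> window=[13, 81] -> max=81
step 10: append 55 -> window=[81, 55] -> max=81
step 11: append 63 -> window=[55, 63] -> max=63
step 12: append 71 -> window=[63, 71] -> max=71
step 13: append 74 -> window=[71, 74] -> max=74
step 14: append 72 -> window=[74, 72] -> max=74
step 15: append 56 -> window=[72, 56] -> max=72
Recorded maximums: 47 46 46 42 80 80 78 81 81 63 71 74 74 72
Changes between consecutive maximums: 9

Answer: 9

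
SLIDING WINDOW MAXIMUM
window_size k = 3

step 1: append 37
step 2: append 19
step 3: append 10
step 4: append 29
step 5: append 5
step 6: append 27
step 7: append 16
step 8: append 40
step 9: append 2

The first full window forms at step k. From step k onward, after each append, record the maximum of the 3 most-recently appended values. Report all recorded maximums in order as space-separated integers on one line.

Answer: 37 29 29 29 27 40 40

Derivation:
step 1: append 37 -> window=[37] (not full yet)
step 2: append 19 -> window=[37, 19] (not full yet)
step 3: append 10 -> window=[37, 19, 10] -> max=37
step 4: append 29 -> window=[19, 10, 29] -> max=29
step 5: append 5 -> window=[10, 29, 5] -> max=29
step 6: append 27 -> window=[29, 5, 27] -> max=29
step 7: append 16 -> window=[5, 27, 16] -> max=27
step 8: append 40 -> window=[27, 16, 40] -> max=40
step 9: append 2 -> window=[16, 40, 2] -> max=40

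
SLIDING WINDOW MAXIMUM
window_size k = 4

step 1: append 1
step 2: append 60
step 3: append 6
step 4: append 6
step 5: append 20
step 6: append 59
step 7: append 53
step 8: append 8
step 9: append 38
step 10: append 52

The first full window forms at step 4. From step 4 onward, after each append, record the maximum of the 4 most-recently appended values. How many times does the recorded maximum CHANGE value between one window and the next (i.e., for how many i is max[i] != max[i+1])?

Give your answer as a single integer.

Answer: 2

Derivation:
step 1: append 1 -> window=[1] (not full yet)
step 2: append 60 -> window=[1, 60] (not full yet)
step 3: append 6 -> window=[1, 60, 6] (not full yet)
step 4: append 6 -> window=[1, 60, 6, 6] -> max=60
step 5: append 20 -> window=[60, 6, 6, 20] -> max=60
step 6: append 59 -> window=[6, 6, 20, 59] -> max=59
step 7: append 53 -> window=[6, 20, 59, 53] -> max=59
step 8: append 8 -> window=[20, 59, 53, 8] -> max=59
step 9: append 38 -> window=[59, 53, 8, 38] -> max=59
step 10: append 52 -> window=[53, 8, 38, 52] -> max=53
Recorded maximums: 60 60 59 59 59 59 53
Changes between consecutive maximums: 2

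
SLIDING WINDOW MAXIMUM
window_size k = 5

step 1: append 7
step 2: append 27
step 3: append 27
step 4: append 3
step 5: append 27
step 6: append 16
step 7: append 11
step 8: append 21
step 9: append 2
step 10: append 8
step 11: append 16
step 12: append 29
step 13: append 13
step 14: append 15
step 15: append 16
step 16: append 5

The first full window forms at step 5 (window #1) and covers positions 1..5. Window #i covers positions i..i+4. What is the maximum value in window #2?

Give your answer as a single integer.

step 1: append 7 -> window=[7] (not full yet)
step 2: append 27 -> window=[7, 27] (not full yet)
step 3: append 27 -> window=[7, 27, 27] (not full yet)
step 4: append 3 -> window=[7, 27, 27, 3] (not full yet)
step 5: append 27 -> window=[7, 27, 27, 3, 27] -> max=27
step 6: append 16 -> window=[27, 27, 3, 27, 16] -> max=27
Window #2 max = 27

Answer: 27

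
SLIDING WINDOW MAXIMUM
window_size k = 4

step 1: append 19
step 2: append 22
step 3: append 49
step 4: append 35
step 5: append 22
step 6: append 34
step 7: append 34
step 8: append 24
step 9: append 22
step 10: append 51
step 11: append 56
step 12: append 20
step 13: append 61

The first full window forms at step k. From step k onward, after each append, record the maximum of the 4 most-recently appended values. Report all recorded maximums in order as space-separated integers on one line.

Answer: 49 49 49 35 34 34 51 56 56 61

Derivation:
step 1: append 19 -> window=[19] (not full yet)
step 2: append 22 -> window=[19, 22] (not full yet)
step 3: append 49 -> window=[19, 22, 49] (not full yet)
step 4: append 35 -> window=[19, 22, 49, 35] -> max=49
step 5: append 22 -> window=[22, 49, 35, 22] -> max=49
step 6: append 34 -> window=[49, 35, 22, 34] -> max=49
step 7: append 34 -> window=[35, 22, 34, 34] -> max=35
step 8: append 24 -> window=[22, 34, 34, 24] -> max=34
step 9: append 22 -> window=[34, 34, 24, 22] -> max=34
step 10: append 51 -> window=[34, 24, 22, 51] -> max=51
step 11: append 56 -> window=[24, 22, 51, 56] -> max=56
step 12: append 20 -> window=[22, 51, 56, 20] -> max=56
step 13: append 61 -> window=[51, 56, 20, 61] -> max=61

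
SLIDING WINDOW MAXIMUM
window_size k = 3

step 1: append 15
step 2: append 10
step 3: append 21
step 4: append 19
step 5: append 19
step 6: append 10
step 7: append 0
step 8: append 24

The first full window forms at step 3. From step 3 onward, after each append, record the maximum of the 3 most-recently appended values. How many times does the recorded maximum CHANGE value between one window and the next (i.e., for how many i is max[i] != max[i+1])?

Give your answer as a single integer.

step 1: append 15 -> window=[15] (not full yet)
step 2: append 10 -> window=[15, 10] (not full yet)
step 3: append 21 -> window=[15, 10, 21] -> max=21
step 4: append 19 -> window=[10, 21, 19] -> max=21
step 5: append 19 -> window=[21, 19, 19] -> max=21
step 6: append 10 -> window=[19, 19, 10] -> max=19
step 7: append 0 -> window=[19, 10, 0] -> max=19
step 8: append 24 -> window=[10, 0, 24] -> max=24
Recorded maximums: 21 21 21 19 19 24
Changes between consecutive maximums: 2

Answer: 2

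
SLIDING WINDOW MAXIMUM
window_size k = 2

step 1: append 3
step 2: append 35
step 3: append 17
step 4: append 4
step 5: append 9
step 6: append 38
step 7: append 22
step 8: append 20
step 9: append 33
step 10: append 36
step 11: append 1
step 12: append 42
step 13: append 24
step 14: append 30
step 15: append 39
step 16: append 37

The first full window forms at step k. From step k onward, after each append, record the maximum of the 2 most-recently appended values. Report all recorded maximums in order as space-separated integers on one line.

Answer: 35 35 17 9 38 38 22 33 36 36 42 42 30 39 39

Derivation:
step 1: append 3 -> window=[3] (not full yet)
step 2: append 35 -> window=[3, 35] -> max=35
step 3: append 17 -> window=[35, 17] -> max=35
step 4: append 4 -> window=[17, 4] -> max=17
step 5: append 9 -> window=[4, 9] -> max=9
step 6: append 38 -> window=[9, 38] -> max=38
step 7: append 22 -> window=[38, 22] -> max=38
step 8: append 20 -> window=[22, 20] -> max=22
step 9: append 33 -> window=[20, 33] -> max=33
step 10: append 36 -> window=[33, 36] -> max=36
step 11: append 1 -> window=[36, 1] -> max=36
step 12: append 42 -> window=[1, 42] -> max=42
step 13: append 24 -> window=[42, 24] -> max=42
step 14: append 30 -> window=[24, 30] -> max=30
step 15: append 39 -> window=[30, 39] -> max=39
step 16: append 37 -> window=[39, 37] -> max=39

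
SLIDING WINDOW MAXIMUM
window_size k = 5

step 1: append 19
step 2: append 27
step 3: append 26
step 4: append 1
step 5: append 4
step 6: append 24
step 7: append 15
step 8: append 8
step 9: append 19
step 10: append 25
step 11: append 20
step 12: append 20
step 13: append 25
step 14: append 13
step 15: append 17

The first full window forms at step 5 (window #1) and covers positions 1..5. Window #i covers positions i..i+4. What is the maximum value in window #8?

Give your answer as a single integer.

Answer: 25

Derivation:
step 1: append 19 -> window=[19] (not full yet)
step 2: append 27 -> window=[19, 27] (not full yet)
step 3: append 26 -> window=[19, 27, 26] (not full yet)
step 4: append 1 -> window=[19, 27, 26, 1] (not full yet)
step 5: append 4 -> window=[19, 27, 26, 1, 4] -> max=27
step 6: append 24 -> window=[27, 26, 1, 4, 24] -> max=27
step 7: append 15 -> window=[26, 1, 4, 24, 15] -> max=26
step 8: append 8 -> window=[1, 4, 24, 15, 8] -> max=24
step 9: append 19 -> window=[4, 24, 15, 8, 19] -> max=24
step 10: append 25 -> window=[24, 15, 8, 19, 25] -> max=25
step 11: append 20 -> window=[15, 8, 19, 25, 20] -> max=25
step 12: append 20 -> window=[8, 19, 25, 20, 20] -> max=25
Window #8 max = 25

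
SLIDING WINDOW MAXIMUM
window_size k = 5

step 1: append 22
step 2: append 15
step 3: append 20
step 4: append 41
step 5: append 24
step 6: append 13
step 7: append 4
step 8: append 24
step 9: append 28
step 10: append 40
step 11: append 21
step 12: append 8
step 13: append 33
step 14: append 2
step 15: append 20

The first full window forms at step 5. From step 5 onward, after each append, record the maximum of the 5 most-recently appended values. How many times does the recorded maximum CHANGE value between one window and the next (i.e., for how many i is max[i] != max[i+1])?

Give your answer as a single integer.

Answer: 3

Derivation:
step 1: append 22 -> window=[22] (not full yet)
step 2: append 15 -> window=[22, 15] (not full yet)
step 3: append 20 -> window=[22, 15, 20] (not full yet)
step 4: append 41 -> window=[22, 15, 20, 41] (not full yet)
step 5: append 24 -> window=[22, 15, 20, 41, 24] -> max=41
step 6: append 13 -> window=[15, 20, 41, 24, 13] -> max=41
step 7: append 4 -> window=[20, 41, 24, 13, 4] -> max=41
step 8: append 24 -> window=[41, 24, 13, 4, 24] -> max=41
step 9: append 28 -> window=[24, 13, 4, 24, 28] -> max=28
step 10: append 40 -> window=[13, 4, 24, 28, 40] -> max=40
step 11: append 21 -> window=[4, 24, 28, 40, 21] -> max=40
step 12: append 8 -> window=[24, 28, 40, 21, 8] -> max=40
step 13: append 33 -> window=[28, 40, 21, 8, 33] -> max=40
step 14: append 2 -> window=[40, 21, 8, 33, 2] -> max=40
step 15: append 20 -> window=[21, 8, 33, 2, 20] -> max=33
Recorded maximums: 41 41 41 41 28 40 40 40 40 40 33
Changes between consecutive maximums: 3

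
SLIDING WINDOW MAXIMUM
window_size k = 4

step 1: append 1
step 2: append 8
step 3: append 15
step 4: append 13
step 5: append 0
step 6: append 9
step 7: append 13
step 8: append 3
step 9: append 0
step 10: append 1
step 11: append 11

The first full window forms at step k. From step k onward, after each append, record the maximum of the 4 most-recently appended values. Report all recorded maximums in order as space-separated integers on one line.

step 1: append 1 -> window=[1] (not full yet)
step 2: append 8 -> window=[1, 8] (not full yet)
step 3: append 15 -> window=[1, 8, 15] (not full yet)
step 4: append 13 -> window=[1, 8, 15, 13] -> max=15
step 5: append 0 -> window=[8, 15, 13, 0] -> max=15
step 6: append 9 -> window=[15, 13, 0, 9] -> max=15
step 7: append 13 -> window=[13, 0, 9, 13] -> max=13
step 8: append 3 -> window=[0, 9, 13, 3] -> max=13
step 9: append 0 -> window=[9, 13, 3, 0] -> max=13
step 10: append 1 -> window=[13, 3, 0, 1] -> max=13
step 11: append 11 -> window=[3, 0, 1, 11] -> max=11

Answer: 15 15 15 13 13 13 13 11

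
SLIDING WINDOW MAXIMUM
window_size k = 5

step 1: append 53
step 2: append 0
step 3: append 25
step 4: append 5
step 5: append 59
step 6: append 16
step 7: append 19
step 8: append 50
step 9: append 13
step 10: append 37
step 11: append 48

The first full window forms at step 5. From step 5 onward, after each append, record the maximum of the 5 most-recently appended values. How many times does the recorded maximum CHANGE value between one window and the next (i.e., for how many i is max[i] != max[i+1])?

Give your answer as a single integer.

step 1: append 53 -> window=[53] (not full yet)
step 2: append 0 -> window=[53, 0] (not full yet)
step 3: append 25 -> window=[53, 0, 25] (not full yet)
step 4: append 5 -> window=[53, 0, 25, 5] (not full yet)
step 5: append 59 -> window=[53, 0, 25, 5, 59] -> max=59
step 6: append 16 -> window=[0, 25, 5, 59, 16] -> max=59
step 7: append 19 -> window=[25, 5, 59, 16, 19] -> max=59
step 8: append 50 -> window=[5, 59, 16, 19, 50] -> max=59
step 9: append 13 -> window=[59, 16, 19, 50, 13] -> max=59
step 10: append 37 -> window=[16, 19, 50, 13, 37] -> max=50
step 11: append 48 -> window=[19, 50, 13, 37, 48] -> max=50
Recorded maximums: 59 59 59 59 59 50 50
Changes between consecutive maximums: 1

Answer: 1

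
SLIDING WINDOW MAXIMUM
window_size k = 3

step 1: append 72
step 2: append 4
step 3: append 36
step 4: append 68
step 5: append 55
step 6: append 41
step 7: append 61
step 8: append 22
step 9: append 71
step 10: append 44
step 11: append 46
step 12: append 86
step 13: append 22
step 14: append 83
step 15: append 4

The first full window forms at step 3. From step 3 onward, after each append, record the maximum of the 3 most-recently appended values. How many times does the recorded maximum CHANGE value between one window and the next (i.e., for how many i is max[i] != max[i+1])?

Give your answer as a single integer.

Answer: 5

Derivation:
step 1: append 72 -> window=[72] (not full yet)
step 2: append 4 -> window=[72, 4] (not full yet)
step 3: append 36 -> window=[72, 4, 36] -> max=72
step 4: append 68 -> window=[4, 36, 68] -> max=68
step 5: append 55 -> window=[36, 68, 55] -> max=68
step 6: append 41 -> window=[68, 55, 41] -> max=68
step 7: append 61 -> window=[55, 41, 61] -> max=61
step 8: append 22 -> window=[41, 61, 22] -> max=61
step 9: append 71 -> window=[61, 22, 71] -> max=71
step 10: append 44 -> window=[22, 71, 44] -> max=71
step 11: append 46 -> window=[71, 44, 46] -> max=71
step 12: append 86 -> window=[44, 46, 86] -> max=86
step 13: append 22 -> window=[46, 86, 22] -> max=86
step 14: append 83 -> window=[86, 22, 83] -> max=86
step 15: append 4 -> window=[22, 83, 4] -> max=83
Recorded maximums: 72 68 68 68 61 61 71 71 71 86 86 86 83
Changes between consecutive maximums: 5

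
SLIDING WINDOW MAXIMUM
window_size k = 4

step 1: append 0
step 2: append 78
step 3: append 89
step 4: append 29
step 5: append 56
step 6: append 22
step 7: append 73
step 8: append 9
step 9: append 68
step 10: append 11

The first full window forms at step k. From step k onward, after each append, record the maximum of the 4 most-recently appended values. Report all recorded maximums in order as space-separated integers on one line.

Answer: 89 89 89 73 73 73 73

Derivation:
step 1: append 0 -> window=[0] (not full yet)
step 2: append 78 -> window=[0, 78] (not full yet)
step 3: append 89 -> window=[0, 78, 89] (not full yet)
step 4: append 29 -> window=[0, 78, 89, 29] -> max=89
step 5: append 56 -> window=[78, 89, 29, 56] -> max=89
step 6: append 22 -> window=[89, 29, 56, 22] -> max=89
step 7: append 73 -> window=[29, 56, 22, 73] -> max=73
step 8: append 9 -> window=[56, 22, 73, 9] -> max=73
step 9: append 68 -> window=[22, 73, 9, 68] -> max=73
step 10: append 11 -> window=[73, 9, 68, 11] -> max=73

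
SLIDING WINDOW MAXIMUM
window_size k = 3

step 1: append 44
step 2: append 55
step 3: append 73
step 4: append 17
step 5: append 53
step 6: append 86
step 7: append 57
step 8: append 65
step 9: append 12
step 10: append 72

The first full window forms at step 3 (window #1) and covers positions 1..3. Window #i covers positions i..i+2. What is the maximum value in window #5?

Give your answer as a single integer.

step 1: append 44 -> window=[44] (not full yet)
step 2: append 55 -> window=[44, 55] (not full yet)
step 3: append 73 -> window=[44, 55, 73] -> max=73
step 4: append 17 -> window=[55, 73, 17] -> max=73
step 5: append 53 -> window=[73, 17, 53] -> max=73
step 6: append 86 -> window=[17, 53, 86] -> max=86
step 7: append 57 -> window=[53, 86, 57] -> max=86
Window #5 max = 86

Answer: 86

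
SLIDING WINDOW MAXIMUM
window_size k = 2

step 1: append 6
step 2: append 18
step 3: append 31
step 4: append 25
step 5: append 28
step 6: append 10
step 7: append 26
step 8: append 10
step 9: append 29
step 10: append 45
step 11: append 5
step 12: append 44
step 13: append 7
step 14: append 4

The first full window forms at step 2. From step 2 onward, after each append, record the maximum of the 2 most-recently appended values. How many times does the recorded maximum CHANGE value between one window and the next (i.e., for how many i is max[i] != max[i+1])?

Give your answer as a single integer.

step 1: append 6 -> window=[6] (not full yet)
step 2: append 18 -> window=[6, 18] -> max=18
step 3: append 31 -> window=[18, 31] -> max=31
step 4: append 25 -> window=[31, 25] -> max=31
step 5: append 28 -> window=[25, 28] -> max=28
step 6: append 10 -> window=[28, 10] -> max=28
step 7: append 26 -> window=[10, 26] -> max=26
step 8: append 10 -> window=[26, 10] -> max=26
step 9: append 29 -> window=[10, 29] -> max=29
step 10: append 45 -> window=[29, 45] -> max=45
step 11: append 5 -> window=[45, 5] -> max=45
step 12: append 44 -> window=[5, 44] -> max=44
step 13: append 7 -> window=[44, 7] -> max=44
step 14: append 4 -> window=[7, 4] -> max=7
Recorded maximums: 18 31 31 28 28 26 26 29 45 45 44 44 7
Changes between consecutive maximums: 7

Answer: 7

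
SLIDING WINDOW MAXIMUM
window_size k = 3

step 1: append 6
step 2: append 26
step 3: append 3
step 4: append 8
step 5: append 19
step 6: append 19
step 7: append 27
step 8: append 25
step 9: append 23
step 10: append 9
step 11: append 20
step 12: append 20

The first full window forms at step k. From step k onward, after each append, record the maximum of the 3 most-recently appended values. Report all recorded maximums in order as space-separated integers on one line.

step 1: append 6 -> window=[6] (not full yet)
step 2: append 26 -> window=[6, 26] (not full yet)
step 3: append 3 -> window=[6, 26, 3] -> max=26
step 4: append 8 -> window=[26, 3, 8] -> max=26
step 5: append 19 -> window=[3, 8, 19] -> max=19
step 6: append 19 -> window=[8, 19, 19] -> max=19
step 7: append 27 -> window=[19, 19, 27] -> max=27
step 8: append 25 -> window=[19, 27, 25] -> max=27
step 9: append 23 -> window=[27, 25, 23] -> max=27
step 10: append 9 -> window=[25, 23, 9] -> max=25
step 11: append 20 -> window=[23, 9, 20] -> max=23
step 12: append 20 -> window=[9, 20, 20] -> max=20

Answer: 26 26 19 19 27 27 27 25 23 20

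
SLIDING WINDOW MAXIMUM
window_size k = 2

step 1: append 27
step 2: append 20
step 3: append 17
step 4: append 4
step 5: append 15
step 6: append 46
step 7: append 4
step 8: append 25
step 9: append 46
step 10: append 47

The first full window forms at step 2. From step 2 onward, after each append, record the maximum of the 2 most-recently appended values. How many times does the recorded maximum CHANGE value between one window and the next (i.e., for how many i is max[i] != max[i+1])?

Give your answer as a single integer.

step 1: append 27 -> window=[27] (not full yet)
step 2: append 20 -> window=[27, 20] -> max=27
step 3: append 17 -> window=[20, 17] -> max=20
step 4: append 4 -> window=[17, 4] -> max=17
step 5: append 15 -> window=[4, 15] -> max=15
step 6: append 46 -> window=[15, 46] -> max=46
step 7: append 4 -> window=[46, 4] -> max=46
step 8: append 25 -> window=[4, 25] -> max=25
step 9: append 46 -> window=[25, 46] -> max=46
step 10: append 47 -> window=[46, 47] -> max=47
Recorded maximums: 27 20 17 15 46 46 25 46 47
Changes between consecutive maximums: 7

Answer: 7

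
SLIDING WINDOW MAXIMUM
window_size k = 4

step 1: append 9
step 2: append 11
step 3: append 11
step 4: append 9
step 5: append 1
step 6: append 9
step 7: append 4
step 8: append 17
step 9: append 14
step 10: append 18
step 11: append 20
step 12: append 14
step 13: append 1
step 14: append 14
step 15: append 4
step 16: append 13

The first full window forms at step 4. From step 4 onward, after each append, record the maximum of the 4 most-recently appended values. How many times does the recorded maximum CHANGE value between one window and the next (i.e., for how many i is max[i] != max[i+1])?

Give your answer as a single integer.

Answer: 5

Derivation:
step 1: append 9 -> window=[9] (not full yet)
step 2: append 11 -> window=[9, 11] (not full yet)
step 3: append 11 -> window=[9, 11, 11] (not full yet)
step 4: append 9 -> window=[9, 11, 11, 9] -> max=11
step 5: append 1 -> window=[11, 11, 9, 1] -> max=11
step 6: append 9 -> window=[11, 9, 1, 9] -> max=11
step 7: append 4 -> window=[9, 1, 9, 4] -> max=9
step 8: append 17 -> window=[1, 9, 4, 17] -> max=17
step 9: append 14 -> window=[9, 4, 17, 14] -> max=17
step 10: append 18 -> window=[4, 17, 14, 18] -> max=18
step 11: append 20 -> window=[17, 14, 18, 20] -> max=20
step 12: append 14 -> window=[14, 18, 20, 14] -> max=20
step 13: append 1 -> window=[18, 20, 14, 1] -> max=20
step 14: append 14 -> window=[20, 14, 1, 14] -> max=20
step 15: append 4 -> window=[14, 1, 14, 4] -> max=14
step 16: append 13 -> window=[1, 14, 4, 13] -> max=14
Recorded maximums: 11 11 11 9 17 17 18 20 20 20 20 14 14
Changes between consecutive maximums: 5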